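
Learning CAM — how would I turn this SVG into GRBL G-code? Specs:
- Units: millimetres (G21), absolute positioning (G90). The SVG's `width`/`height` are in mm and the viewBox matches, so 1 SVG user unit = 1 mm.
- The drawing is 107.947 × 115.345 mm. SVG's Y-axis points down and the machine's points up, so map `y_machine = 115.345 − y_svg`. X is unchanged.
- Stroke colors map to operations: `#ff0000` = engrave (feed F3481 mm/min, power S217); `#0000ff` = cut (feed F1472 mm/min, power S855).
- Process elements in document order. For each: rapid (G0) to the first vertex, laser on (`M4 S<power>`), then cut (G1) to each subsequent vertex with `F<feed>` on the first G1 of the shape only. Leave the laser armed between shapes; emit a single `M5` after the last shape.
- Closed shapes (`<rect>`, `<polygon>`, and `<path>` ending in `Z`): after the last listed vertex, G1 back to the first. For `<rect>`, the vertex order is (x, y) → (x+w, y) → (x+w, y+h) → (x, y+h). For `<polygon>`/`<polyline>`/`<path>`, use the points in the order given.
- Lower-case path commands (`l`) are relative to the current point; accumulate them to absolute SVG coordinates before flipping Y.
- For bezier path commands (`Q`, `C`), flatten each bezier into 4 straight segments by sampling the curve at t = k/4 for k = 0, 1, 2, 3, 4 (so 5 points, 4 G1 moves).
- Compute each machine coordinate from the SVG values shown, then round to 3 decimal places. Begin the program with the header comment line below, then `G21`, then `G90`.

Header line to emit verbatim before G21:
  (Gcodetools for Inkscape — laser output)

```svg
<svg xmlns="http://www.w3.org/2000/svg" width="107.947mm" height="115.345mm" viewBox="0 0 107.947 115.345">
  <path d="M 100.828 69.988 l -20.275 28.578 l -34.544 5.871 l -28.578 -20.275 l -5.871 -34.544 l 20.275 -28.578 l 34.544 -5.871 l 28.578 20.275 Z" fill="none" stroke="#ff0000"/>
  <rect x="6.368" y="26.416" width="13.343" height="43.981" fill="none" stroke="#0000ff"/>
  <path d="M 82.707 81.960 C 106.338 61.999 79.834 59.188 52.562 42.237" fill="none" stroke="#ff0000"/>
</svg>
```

(Gcodetools for Inkscape — laser output)
G21
G90
G0 X100.828 Y45.357
M4 S217
G1 X80.553 Y16.779 F3481
G1 X46.009 Y10.908
G1 X17.431 Y31.183
G1 X11.560 Y65.727
G1 X31.835 Y94.305
G1 X66.379 Y100.176
G1 X94.957 Y79.901
G1 X100.828 Y45.357
G0 X6.368 Y88.929
M4 S855
G1 X19.711 Y88.929 F1472
G1 X19.711 Y44.948
G1 X6.368 Y44.948
G1 X6.368 Y88.929
G0 X82.707 Y33.385
M4 S217
G1 X91.801 Y45.629 F3481
G1 X86.723 Y54.375
G1 X72.101 Y62.557
G1 X52.562 Y73.108
M5

Since the viewBox matches the mm dimensions, user units are millimetres directly. The only transform is the Y-flip y_m = 115.345 − y_svg.

Shape 1 is a regular polygon drawn with `<path>`. Its stroke #ff0000 means engrave at S217, F3481. After flipping Y the toolpath is (100.828,45.357) → (80.553,16.779) → (46.009,10.908) → (17.431,31.183) → (11.560,65.727) → (31.835,94.305) → (66.379,100.176) → (94.957,79.901) → (100.828,45.357), returning to the start.

Shape 2 is a rectangle drawn with `<rect>`. Its stroke #0000ff means cut at S855, F1472. After flipping Y the toolpath is (6.368,88.929) → (19.711,88.929) → (19.711,44.948) → (6.368,44.948) → (6.368,88.929), returning to the start.

Shape 3 is a cubic bezier drawn with `<path>`. Its stroke #ff0000 means engrave at S217, F3481. After flipping Y the toolpath is (82.707,33.385) → (91.801,45.629) → (86.723,54.375) → (72.101,62.557) → (52.562,73.108).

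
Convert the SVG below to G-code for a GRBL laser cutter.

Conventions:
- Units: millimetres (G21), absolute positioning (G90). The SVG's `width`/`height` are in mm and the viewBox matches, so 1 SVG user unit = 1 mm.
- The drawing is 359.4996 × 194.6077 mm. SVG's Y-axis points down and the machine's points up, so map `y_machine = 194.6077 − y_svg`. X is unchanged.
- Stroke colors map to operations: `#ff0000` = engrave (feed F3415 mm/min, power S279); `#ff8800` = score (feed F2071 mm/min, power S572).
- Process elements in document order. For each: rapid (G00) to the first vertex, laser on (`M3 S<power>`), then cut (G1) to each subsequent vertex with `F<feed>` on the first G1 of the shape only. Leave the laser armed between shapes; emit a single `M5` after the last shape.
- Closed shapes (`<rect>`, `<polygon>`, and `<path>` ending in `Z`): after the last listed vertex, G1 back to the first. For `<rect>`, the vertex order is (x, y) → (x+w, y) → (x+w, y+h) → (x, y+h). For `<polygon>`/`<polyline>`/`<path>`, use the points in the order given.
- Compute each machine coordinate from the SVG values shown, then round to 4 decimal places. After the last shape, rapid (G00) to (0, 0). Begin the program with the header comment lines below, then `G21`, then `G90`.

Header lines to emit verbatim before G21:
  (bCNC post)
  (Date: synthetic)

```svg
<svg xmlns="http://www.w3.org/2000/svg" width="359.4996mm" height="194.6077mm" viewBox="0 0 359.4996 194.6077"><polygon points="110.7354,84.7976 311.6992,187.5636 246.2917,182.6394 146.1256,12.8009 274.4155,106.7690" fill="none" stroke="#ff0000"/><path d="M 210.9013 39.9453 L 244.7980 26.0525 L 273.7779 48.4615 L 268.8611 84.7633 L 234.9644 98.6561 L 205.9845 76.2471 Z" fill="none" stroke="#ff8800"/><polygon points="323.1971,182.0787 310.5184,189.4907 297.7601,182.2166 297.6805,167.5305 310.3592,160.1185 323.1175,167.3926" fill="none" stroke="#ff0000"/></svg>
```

viewBox `0 0 359.4996 194.6077` with mm width/height → 1 unit = 1 mm. Flip: y_m = 194.6077 − y_svg.

**Shape 1** — `<polygon>` closed polygon, stroke `#ff0000` → engrave (S279, F3415). Machine vertices: (110.7354,109.8101) → (311.6992,7.0441) → (246.2917,11.9683) → (146.1256,181.8068) → (274.4155,87.8387) → (110.7354,109.8101). Closed: final G1 returns to the first vertex.

**Shape 2** — `<path>` regular polygon, stroke `#ff8800` → score (S572, F2071). Machine vertices: (210.9013,154.6624) → (244.7980,168.5552) → (273.7779,146.1462) → (268.8611,109.8444) → (234.9644,95.9516) → (205.9845,118.3606) → (210.9013,154.6624). Closed: final G1 returns to the first vertex.

**Shape 3** — `<polygon>` regular polygon, stroke `#ff0000` → engrave (S279, F3415). Machine vertices: (323.1971,12.5290) → (310.5184,5.1170) → (297.7601,12.3911) → (297.6805,27.0772) → (310.3592,34.4892) → (323.1175,27.2151) → (323.1971,12.5290). Closed: final G1 returns to the first vertex.

(bCNC post)
(Date: synthetic)
G21
G90
G00 X110.7354 Y109.8101
M3 S279
G1 X311.6992 Y7.0441 F3415
G1 X246.2917 Y11.9683
G1 X146.1256 Y181.8068
G1 X274.4155 Y87.8387
G1 X110.7354 Y109.8101
G00 X210.9013 Y154.6624
M3 S572
G1 X244.7980 Y168.5552 F2071
G1 X273.7779 Y146.1462
G1 X268.8611 Y109.8444
G1 X234.9644 Y95.9516
G1 X205.9845 Y118.3606
G1 X210.9013 Y154.6624
G00 X323.1971 Y12.5290
M3 S279
G1 X310.5184 Y5.1170 F3415
G1 X297.7601 Y12.3911
G1 X297.6805 Y27.0772
G1 X310.3592 Y34.4892
G1 X323.1175 Y27.2151
G1 X323.1971 Y12.5290
M5
G00 X0.0000 Y0.0000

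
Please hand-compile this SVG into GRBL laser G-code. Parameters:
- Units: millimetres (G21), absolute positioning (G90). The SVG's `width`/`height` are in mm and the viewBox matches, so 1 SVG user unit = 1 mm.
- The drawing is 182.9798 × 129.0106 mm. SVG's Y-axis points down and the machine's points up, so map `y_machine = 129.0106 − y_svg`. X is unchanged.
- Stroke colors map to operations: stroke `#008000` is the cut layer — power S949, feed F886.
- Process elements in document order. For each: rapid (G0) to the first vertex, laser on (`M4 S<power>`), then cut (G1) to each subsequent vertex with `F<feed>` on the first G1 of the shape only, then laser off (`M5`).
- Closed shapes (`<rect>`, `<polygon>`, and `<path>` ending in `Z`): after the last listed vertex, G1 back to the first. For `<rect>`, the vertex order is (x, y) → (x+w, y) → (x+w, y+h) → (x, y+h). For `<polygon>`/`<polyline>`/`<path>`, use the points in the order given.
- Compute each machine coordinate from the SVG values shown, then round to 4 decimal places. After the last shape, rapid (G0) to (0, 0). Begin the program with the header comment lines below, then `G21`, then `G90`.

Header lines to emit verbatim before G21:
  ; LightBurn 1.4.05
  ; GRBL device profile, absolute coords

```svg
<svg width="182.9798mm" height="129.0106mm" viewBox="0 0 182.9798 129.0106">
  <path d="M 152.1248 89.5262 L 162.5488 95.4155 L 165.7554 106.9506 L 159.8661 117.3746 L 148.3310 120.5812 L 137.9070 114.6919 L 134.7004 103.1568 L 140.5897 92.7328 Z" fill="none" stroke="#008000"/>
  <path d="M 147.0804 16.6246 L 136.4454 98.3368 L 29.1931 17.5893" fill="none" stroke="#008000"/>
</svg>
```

; LightBurn 1.4.05
; GRBL device profile, absolute coords
G21
G90
G0 X152.1248 Y39.4844
M4 S949
G1 X162.5488 Y33.5951 F886
G1 X165.7554 Y22.0600
G1 X159.8661 Y11.6360
G1 X148.3310 Y8.4294
G1 X137.9070 Y14.3187
G1 X134.7004 Y25.8538
G1 X140.5897 Y36.2778
G1 X152.1248 Y39.4844
M5
G0 X147.0804 Y112.3860
M4 S949
G1 X136.4454 Y30.6738 F886
G1 X29.1931 Y111.4213
M5
G0 X0.0000 Y0.0000

1 u = 1 mm; y_m = 129.0106 − y.

[1] `<path>` regular polygon, #008000→cut S949 F886: (152.1248,39.4844) → (162.5488,33.5951) → (165.7554,22.0600) → (159.8661,11.6360) → (148.3310,8.4294) → (137.9070,14.3187) → (134.7004,25.8538) → (140.5897,36.2778) → (152.1248,39.4844) (closed)

[2] `<path>` open polyline, #008000→cut S949 F886: (147.0804,112.3860) → (136.4454,30.6738) → (29.1931,111.4213)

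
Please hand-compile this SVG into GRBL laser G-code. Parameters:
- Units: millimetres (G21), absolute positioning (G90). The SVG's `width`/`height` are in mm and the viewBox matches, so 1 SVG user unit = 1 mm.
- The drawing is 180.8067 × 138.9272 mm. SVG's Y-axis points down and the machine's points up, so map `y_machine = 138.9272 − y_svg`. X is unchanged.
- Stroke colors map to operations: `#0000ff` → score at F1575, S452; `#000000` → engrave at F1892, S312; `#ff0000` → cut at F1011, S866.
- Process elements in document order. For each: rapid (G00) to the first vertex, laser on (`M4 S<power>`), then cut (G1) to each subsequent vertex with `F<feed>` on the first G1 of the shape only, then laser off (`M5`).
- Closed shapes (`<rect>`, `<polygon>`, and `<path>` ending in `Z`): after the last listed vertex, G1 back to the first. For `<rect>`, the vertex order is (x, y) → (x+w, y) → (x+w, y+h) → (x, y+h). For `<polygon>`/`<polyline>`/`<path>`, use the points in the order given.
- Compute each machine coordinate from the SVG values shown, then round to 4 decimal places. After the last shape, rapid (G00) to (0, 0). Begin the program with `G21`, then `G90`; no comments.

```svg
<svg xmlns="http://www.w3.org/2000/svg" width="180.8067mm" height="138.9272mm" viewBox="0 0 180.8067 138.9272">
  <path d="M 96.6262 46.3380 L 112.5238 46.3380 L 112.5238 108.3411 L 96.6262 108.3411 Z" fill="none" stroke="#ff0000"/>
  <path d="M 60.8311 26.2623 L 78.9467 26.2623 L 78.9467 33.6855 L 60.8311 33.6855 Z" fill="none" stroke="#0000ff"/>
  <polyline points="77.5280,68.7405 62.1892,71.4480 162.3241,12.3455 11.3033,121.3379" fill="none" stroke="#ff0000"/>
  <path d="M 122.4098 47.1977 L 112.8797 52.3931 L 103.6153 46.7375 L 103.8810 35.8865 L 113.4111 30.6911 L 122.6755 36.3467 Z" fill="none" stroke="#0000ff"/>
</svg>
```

Since the viewBox matches the mm dimensions, user units are millimetres directly. The only transform is the Y-flip y_m = 138.9272 − y_svg.

Shape 1 is a rectangle drawn with `<path>`. Its stroke #ff0000 means cut at S866, F1011. After flipping Y the toolpath is (96.6262,92.5892) → (112.5238,92.5892) → (112.5238,30.5861) → (96.6262,30.5861) → (96.6262,92.5892), returning to the start.

Shape 2 is a rectangle drawn with `<path>`. Its stroke #0000ff means score at S452, F1575. After flipping Y the toolpath is (60.8311,112.6649) → (78.9467,112.6649) → (78.9467,105.2417) → (60.8311,105.2417) → (60.8311,112.6649), returning to the start.

Shape 3 is a open polyline drawn with `<polyline>`. Its stroke #ff0000 means cut at S866, F1011. After flipping Y the toolpath is (77.5280,70.1867) → (62.1892,67.4792) → (162.3241,126.5817) → (11.3033,17.5893).

Shape 4 is a regular polygon drawn with `<path>`. Its stroke #0000ff means score at S452, F1575. After flipping Y the toolpath is (122.4098,91.7295) → (112.8797,86.5341) → (103.6153,92.1897) → (103.8810,103.0407) → (113.4111,108.2361) → (122.6755,102.5805) → (122.4098,91.7295), returning to the start.

G21
G90
G00 X96.6262 Y92.5892
M4 S866
G1 X112.5238 Y92.5892 F1011
G1 X112.5238 Y30.5861
G1 X96.6262 Y30.5861
G1 X96.6262 Y92.5892
M5
G00 X60.8311 Y112.6649
M4 S452
G1 X78.9467 Y112.6649 F1575
G1 X78.9467 Y105.2417
G1 X60.8311 Y105.2417
G1 X60.8311 Y112.6649
M5
G00 X77.5280 Y70.1867
M4 S866
G1 X62.1892 Y67.4792 F1011
G1 X162.3241 Y126.5817
G1 X11.3033 Y17.5893
M5
G00 X122.4098 Y91.7295
M4 S452
G1 X112.8797 Y86.5341 F1575
G1 X103.6153 Y92.1897
G1 X103.8810 Y103.0407
G1 X113.4111 Y108.2361
G1 X122.6755 Y102.5805
G1 X122.4098 Y91.7295
M5
G00 X0.0000 Y0.0000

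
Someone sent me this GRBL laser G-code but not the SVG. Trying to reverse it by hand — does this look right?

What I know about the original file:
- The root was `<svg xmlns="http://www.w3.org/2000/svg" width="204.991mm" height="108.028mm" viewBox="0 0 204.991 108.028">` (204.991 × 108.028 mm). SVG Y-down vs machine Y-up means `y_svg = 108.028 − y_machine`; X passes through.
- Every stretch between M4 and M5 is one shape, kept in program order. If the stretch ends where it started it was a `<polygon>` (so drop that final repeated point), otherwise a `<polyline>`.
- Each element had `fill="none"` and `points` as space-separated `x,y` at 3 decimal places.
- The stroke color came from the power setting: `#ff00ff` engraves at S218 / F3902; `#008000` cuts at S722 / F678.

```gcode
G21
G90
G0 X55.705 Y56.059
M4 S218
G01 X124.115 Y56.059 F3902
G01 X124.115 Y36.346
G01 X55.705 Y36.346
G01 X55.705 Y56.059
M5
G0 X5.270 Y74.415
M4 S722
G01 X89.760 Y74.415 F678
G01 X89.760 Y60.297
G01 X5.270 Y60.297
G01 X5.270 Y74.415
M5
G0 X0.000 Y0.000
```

<svg xmlns="http://www.w3.org/2000/svg" width="204.991mm" height="108.028mm" viewBox="0 0 204.991 108.028">
  <polygon points="55.705,51.969 124.115,51.969 124.115,71.682 55.705,71.682" fill="none" stroke="#ff00ff"/>
  <polygon points="5.270,33.613 89.760,33.613 89.760,47.731 5.270,47.731" fill="none" stroke="#008000"/>
</svg>

Machine Y-up, SVG Y-down with viewBox height 108.028, so y_svg = 108.028 − y_machine; X carries over.

Run 1: power S218 maps to stroke `#ff00ff` (engrave). The run returns to its start, so emit a `<polygon>` with points (Y-flipped): 55.705,51.969 124.115,51.969 124.115,71.682 55.705,71.682.

Run 2: power S722 maps to stroke `#008000` (cut). The run returns to its start, so emit a `<polygon>` with points (Y-flipped): 5.270,33.613 89.760,33.613 89.760,47.731 5.270,47.731.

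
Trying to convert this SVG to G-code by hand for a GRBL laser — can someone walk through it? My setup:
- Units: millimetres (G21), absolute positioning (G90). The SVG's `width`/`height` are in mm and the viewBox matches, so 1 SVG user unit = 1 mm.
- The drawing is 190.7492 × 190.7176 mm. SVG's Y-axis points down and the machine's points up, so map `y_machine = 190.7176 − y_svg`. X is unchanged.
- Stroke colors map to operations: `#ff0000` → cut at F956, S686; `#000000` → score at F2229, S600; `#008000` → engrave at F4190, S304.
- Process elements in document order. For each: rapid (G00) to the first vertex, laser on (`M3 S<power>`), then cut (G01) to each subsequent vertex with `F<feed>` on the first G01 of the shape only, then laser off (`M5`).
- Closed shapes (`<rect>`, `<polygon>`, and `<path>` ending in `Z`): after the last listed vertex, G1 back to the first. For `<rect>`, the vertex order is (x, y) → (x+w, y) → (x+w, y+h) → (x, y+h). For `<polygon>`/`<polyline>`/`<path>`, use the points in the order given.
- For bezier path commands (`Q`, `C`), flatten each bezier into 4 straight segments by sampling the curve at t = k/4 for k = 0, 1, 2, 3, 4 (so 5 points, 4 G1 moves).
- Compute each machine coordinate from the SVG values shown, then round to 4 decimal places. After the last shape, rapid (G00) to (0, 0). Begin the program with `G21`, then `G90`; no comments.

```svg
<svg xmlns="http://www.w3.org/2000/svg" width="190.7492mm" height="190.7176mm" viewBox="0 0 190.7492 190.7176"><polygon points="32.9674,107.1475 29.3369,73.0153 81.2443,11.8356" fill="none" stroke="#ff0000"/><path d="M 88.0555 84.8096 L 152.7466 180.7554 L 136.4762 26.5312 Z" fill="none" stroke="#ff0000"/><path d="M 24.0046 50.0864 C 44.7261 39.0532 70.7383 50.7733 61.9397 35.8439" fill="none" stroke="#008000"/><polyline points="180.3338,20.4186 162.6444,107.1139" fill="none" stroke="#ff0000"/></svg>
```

viewBox `0 0 190.7492 190.7176` with mm width/height → 1 unit = 1 mm. Flip: y_m = 190.7176 − y_svg.

**Shape 1** — `<polygon>` closed polygon, stroke `#ff0000` → cut (S686, F956). Machine vertices: (32.9674,83.5701) → (29.3369,117.7023) → (81.2443,178.8820) → (32.9674,83.5701). Closed: final G1 returns to the first vertex.

**Shape 2** — `<path>` closed polygon, stroke `#ff0000` → cut (S686, F956). Machine vertices: (88.0555,105.9080) → (152.7466,9.9622) → (136.4762,164.1864) → (88.0555,105.9080). Closed: final G1 returns to the first vertex.

**Shape 3** — `<path>` cubic bezier, stroke `#008000` → engrave (S304, F4190). Control points (SVG): P0=(24.0046,50.0864), P1=(44.7261,39.0532), P2=(70.7383,50.7733), P3=(61.9397,35.8439); sampled at t=k/4. Machine vertices: (24.0046,140.6312) → (39.9111,145.4118) → (54.0422,146.2914) → (62.6382,147.9015) → (61.9397,154.8737). Open path.

**Shape 4** — `<polyline>` line segment, stroke `#ff0000` → cut (S686, F956). Machine vertices: (180.3338,170.2990) → (162.6444,83.6037). Open path.

G21
G90
G00 X32.9674 Y83.5701
M3 S686
G01 X29.3369 Y117.7023 F956
G01 X81.2443 Y178.8820
G01 X32.9674 Y83.5701
M5
G00 X88.0555 Y105.9080
M3 S686
G01 X152.7466 Y9.9622 F956
G01 X136.4762 Y164.1864
G01 X88.0555 Y105.9080
M5
G00 X24.0046 Y140.6312
M3 S304
G01 X39.9111 Y145.4118 F4190
G01 X54.0422 Y146.2914
G01 X62.6382 Y147.9015
G01 X61.9397 Y154.8737
M5
G00 X180.3338 Y170.2990
M3 S686
G01 X162.6444 Y83.6037 F956
M5
G00 X0.0000 Y0.0000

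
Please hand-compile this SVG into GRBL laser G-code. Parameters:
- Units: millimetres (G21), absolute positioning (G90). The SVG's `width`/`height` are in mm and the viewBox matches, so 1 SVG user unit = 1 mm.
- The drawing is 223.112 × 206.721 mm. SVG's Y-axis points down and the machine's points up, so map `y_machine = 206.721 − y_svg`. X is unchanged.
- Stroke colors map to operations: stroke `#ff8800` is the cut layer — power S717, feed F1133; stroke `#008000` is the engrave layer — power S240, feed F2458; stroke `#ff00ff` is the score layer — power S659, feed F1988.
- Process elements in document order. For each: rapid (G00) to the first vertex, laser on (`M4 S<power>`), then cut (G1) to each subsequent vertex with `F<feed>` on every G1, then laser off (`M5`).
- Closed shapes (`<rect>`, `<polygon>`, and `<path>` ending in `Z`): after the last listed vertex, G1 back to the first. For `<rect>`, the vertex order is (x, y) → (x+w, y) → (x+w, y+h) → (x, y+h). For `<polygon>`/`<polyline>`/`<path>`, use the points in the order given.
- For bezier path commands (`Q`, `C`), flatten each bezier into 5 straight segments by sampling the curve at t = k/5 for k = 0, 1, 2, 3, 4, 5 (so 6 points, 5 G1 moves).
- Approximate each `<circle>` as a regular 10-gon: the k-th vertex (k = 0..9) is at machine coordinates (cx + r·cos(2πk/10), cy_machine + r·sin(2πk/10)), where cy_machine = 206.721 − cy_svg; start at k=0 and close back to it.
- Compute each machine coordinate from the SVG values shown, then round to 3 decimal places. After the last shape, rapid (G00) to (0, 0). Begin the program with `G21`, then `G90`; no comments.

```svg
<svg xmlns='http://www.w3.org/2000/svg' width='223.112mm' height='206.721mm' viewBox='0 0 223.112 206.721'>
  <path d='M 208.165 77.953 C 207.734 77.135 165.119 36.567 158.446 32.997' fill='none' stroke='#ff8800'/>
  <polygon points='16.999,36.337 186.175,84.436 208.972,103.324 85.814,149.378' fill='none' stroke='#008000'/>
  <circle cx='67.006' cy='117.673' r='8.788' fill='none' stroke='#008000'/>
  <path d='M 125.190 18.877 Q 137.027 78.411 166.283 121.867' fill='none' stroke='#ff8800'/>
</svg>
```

Since the viewBox matches the mm dimensions, user units are millimetres directly. The only transform is the Y-flip y_m = 206.721 − y_svg.

Shape 1 is a cubic bezier drawn with `<path>`. Its stroke #ff8800 means cut at S717, F1133. After flipping Y the toolpath is (208.165,128.768) → (203.469,133.415) → (192.400,143.918) → (178.706,156.593) → (166.138,167.756) → (158.446,173.724).

Shape 2 is a closed polygon drawn with `<polygon>`. Its stroke #008000 means engrave at S240, F2458. After flipping Y the toolpath is (16.999,170.384) → (186.175,122.285) → (208.972,103.397) → (85.814,57.343) → (16.999,170.384), returning to the start.

Shape 3 is a circle drawn with `<circle>`. Its stroke #008000 means engrave at S240, F2458. After flipping Y the toolpath is (75.794,89.048) → (74.116,94.213) → (69.722,97.406) → (64.290,97.406) → (59.896,94.213) → (58.218,89.048) → (59.896,83.883) → (64.290,80.690) → (69.722,80.690) → (74.116,83.883) → (75.794,89.048), returning to the start.

Shape 4 is a quadratic bezier drawn with `<path>`. Its stroke #ff8800 means cut at S717, F1133. After flipping Y the toolpath is (125.190,187.844) → (130.622,164.674) → (137.447,142.789) → (145.665,122.191) → (155.277,102.880) → (166.283,84.854).

G21
G90
G00 X208.165 Y128.768
M4 S717
G1 X203.469 Y133.415 F1133
G1 X192.400 Y143.918 F1133
G1 X178.706 Y156.593 F1133
G1 X166.138 Y167.756 F1133
G1 X158.446 Y173.724 F1133
M5
G00 X16.999 Y170.384
M4 S240
G1 X186.175 Y122.285 F2458
G1 X208.972 Y103.397 F2458
G1 X85.814 Y57.343 F2458
G1 X16.999 Y170.384 F2458
M5
G00 X75.794 Y89.048
M4 S240
G1 X74.116 Y94.213 F2458
G1 X69.722 Y97.406 F2458
G1 X64.290 Y97.406 F2458
G1 X59.896 Y94.213 F2458
G1 X58.218 Y89.048 F2458
G1 X59.896 Y83.883 F2458
G1 X64.290 Y80.690 F2458
G1 X69.722 Y80.690 F2458
G1 X74.116 Y83.883 F2458
G1 X75.794 Y89.048 F2458
M5
G00 X125.190 Y187.844
M4 S717
G1 X130.622 Y164.674 F1133
G1 X137.447 Y142.789 F1133
G1 X145.665 Y122.191 F1133
G1 X155.277 Y102.880 F1133
G1 X166.283 Y84.854 F1133
M5
G00 X0.000 Y0.000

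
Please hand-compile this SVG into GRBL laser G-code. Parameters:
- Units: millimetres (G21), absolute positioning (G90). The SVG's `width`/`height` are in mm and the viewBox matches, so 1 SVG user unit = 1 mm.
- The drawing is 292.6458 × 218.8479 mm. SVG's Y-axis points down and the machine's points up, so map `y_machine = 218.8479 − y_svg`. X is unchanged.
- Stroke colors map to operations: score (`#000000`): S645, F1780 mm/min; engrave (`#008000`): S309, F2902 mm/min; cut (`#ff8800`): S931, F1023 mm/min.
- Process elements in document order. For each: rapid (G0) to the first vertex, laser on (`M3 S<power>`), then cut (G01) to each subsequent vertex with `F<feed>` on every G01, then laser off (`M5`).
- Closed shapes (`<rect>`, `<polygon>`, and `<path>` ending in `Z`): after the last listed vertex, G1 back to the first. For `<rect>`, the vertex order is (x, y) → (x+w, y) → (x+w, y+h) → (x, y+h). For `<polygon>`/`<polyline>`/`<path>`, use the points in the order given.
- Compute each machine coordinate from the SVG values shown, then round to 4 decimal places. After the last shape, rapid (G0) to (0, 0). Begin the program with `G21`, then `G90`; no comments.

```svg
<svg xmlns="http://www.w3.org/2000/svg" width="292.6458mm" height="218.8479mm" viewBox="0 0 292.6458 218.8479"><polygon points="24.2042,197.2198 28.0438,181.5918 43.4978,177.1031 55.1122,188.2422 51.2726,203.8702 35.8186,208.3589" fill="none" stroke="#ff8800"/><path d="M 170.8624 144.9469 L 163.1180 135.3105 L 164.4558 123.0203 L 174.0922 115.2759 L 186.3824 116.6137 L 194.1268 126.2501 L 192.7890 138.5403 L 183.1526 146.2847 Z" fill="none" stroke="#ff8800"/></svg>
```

viewBox `0 0 292.6458 218.8479` with mm width/height → 1 unit = 1 mm. Flip: y_m = 218.8479 − y_svg.

**Shape 1** — `<polygon>` regular polygon, stroke `#ff8800` → cut (S931, F1023). Machine vertices: (24.2042,21.6281) → (28.0438,37.2561) → (43.4978,41.7448) → (55.1122,30.6057) → (51.2726,14.9777) → (35.8186,10.4890) → (24.2042,21.6281). Closed: final G1 returns to the first vertex.

**Shape 2** — `<path>` regular polygon, stroke `#ff8800` → cut (S931, F1023). Machine vertices: (170.8624,73.9010) → (163.1180,83.5374) → (164.4558,95.8276) → (174.0922,103.5720) → (186.3824,102.2342) → (194.1268,92.5978) → (192.7890,80.3076) → (183.1526,72.5632) → (170.8624,73.9010). Closed: final G1 returns to the first vertex.

G21
G90
G0 X24.2042 Y21.6281
M3 S931
G01 X28.0438 Y37.2561 F1023
G01 X43.4978 Y41.7448 F1023
G01 X55.1122 Y30.6057 F1023
G01 X51.2726 Y14.9777 F1023
G01 X35.8186 Y10.4890 F1023
G01 X24.2042 Y21.6281 F1023
M5
G0 X170.8624 Y73.9010
M3 S931
G01 X163.1180 Y83.5374 F1023
G01 X164.4558 Y95.8276 F1023
G01 X174.0922 Y103.5720 F1023
G01 X186.3824 Y102.2342 F1023
G01 X194.1268 Y92.5978 F1023
G01 X192.7890 Y80.3076 F1023
G01 X183.1526 Y72.5632 F1023
G01 X170.8624 Y73.9010 F1023
M5
G0 X0.0000 Y0.0000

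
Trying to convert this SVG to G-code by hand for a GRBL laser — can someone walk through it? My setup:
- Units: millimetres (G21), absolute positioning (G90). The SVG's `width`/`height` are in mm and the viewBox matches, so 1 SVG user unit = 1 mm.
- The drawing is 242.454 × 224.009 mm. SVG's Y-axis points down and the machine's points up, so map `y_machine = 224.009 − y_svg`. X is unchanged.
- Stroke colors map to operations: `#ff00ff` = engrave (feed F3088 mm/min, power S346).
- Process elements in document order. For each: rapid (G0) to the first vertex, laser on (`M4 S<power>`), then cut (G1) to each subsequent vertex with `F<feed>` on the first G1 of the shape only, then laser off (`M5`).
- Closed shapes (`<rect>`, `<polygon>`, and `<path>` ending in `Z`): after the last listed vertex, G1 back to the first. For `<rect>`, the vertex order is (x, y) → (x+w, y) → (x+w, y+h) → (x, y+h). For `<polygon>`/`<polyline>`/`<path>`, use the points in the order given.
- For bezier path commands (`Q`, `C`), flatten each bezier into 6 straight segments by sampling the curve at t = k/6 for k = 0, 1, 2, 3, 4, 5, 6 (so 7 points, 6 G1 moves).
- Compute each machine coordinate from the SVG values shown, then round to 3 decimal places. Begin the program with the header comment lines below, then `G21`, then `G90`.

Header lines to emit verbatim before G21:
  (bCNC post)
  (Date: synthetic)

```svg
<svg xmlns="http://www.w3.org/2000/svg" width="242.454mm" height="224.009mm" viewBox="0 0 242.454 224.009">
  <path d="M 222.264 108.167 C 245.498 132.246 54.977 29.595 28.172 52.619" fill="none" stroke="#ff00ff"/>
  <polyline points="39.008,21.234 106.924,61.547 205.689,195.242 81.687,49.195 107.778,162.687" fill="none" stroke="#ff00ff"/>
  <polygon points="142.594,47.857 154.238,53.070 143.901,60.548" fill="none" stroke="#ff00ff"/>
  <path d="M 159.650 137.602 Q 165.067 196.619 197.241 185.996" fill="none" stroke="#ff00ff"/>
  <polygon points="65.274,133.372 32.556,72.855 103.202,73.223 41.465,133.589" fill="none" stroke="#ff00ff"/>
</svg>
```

(bCNC post)
(Date: synthetic)
G21
G90
G0 X222.264 Y115.842
M4 S346
G1 X217.816 Y113.195 F3088
G1 X188.227 Y124.658
G1 X143.983 Y143.220
G1 X95.569 Y161.871
G1 X53.470 Y173.598
G1 X28.172 Y171.390
M5
G0 X39.008 Y202.775
M4 S346
G1 X106.924 Y162.462 F3088
G1 X205.689 Y28.767
G1 X81.687 Y174.814
G1 X107.778 Y61.322
M5
G0 X142.594 Y176.152
M4 S346
G1 X154.238 Y170.939 F3088
G1 X143.901 Y163.461
G1 X142.594 Y176.152
M5
G0 X159.650 Y86.407
M4 S346
G1 X162.199 Y68.669 F3088
G1 X166.234 Y54.800
G1 X171.756 Y44.800
G1 X178.765 Y38.669
G1 X187.260 Y36.406
G1 X197.241 Y38.013
M5
G0 X65.274 Y90.637
M4 S346
G1 X32.556 Y151.154 F3088
G1 X103.202 Y150.786
G1 X41.465 Y90.420
G1 X65.274 Y90.637
M5

Since the viewBox matches the mm dimensions, user units are millimetres directly. The only transform is the Y-flip y_m = 224.009 − y_svg.

Shape 1 is a cubic bezier drawn with `<path>`. Its stroke #ff00ff means engrave at S346, F3088. After flipping Y the toolpath is (222.264,115.842) → (217.816,113.195) → (188.227,124.658) → (143.983,143.220) → (95.569,161.871) → (53.470,173.598) → (28.172,171.390).

Shape 2 is a open polyline drawn with `<polyline>`. Its stroke #ff00ff means engrave at S346, F3088. After flipping Y the toolpath is (39.008,202.775) → (106.924,162.462) → (205.689,28.767) → (81.687,174.814) → (107.778,61.322).

Shape 3 is a regular polygon drawn with `<polygon>`. Its stroke #ff00ff means engrave at S346, F3088. After flipping Y the toolpath is (142.594,176.152) → (154.238,170.939) → (143.901,163.461) → (142.594,176.152), returning to the start.

Shape 4 is a quadratic bezier drawn with `<path>`. Its stroke #ff00ff means engrave at S346, F3088. After flipping Y the toolpath is (159.650,86.407) → (162.199,68.669) → (166.234,54.800) → (171.756,44.800) → (178.765,38.669) → (187.260,36.406) → (197.241,38.013).

Shape 5 is a closed polygon drawn with `<polygon>`. Its stroke #ff00ff means engrave at S346, F3088. After flipping Y the toolpath is (65.274,90.637) → (32.556,151.154) → (103.202,150.786) → (41.465,90.420) → (65.274,90.637), returning to the start.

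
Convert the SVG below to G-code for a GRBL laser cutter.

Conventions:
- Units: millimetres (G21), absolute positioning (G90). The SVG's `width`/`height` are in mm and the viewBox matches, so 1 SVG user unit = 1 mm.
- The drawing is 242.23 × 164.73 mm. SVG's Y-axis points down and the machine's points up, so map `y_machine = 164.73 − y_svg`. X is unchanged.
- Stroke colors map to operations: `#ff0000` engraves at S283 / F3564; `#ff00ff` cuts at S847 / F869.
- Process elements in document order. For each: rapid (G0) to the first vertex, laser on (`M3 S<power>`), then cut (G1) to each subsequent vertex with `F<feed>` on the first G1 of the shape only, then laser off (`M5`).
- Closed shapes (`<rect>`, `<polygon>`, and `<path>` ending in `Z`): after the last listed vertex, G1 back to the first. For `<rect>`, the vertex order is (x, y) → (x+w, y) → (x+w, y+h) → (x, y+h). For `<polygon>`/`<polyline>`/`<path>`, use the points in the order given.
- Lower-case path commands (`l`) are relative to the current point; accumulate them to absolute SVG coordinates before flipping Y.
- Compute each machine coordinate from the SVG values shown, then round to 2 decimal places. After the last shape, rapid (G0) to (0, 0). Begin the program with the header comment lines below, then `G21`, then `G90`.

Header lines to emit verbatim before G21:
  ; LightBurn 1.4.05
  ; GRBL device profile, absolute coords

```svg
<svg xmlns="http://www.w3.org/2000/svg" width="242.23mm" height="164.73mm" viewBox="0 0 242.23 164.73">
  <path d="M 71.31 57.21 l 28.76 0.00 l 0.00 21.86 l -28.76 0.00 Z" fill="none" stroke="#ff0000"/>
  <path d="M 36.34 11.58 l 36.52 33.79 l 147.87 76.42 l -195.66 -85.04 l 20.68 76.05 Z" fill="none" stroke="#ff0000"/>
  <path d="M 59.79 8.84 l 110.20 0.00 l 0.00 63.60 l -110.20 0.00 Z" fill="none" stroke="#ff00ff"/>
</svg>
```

Since the viewBox matches the mm dimensions, user units are millimetres directly. The only transform is the Y-flip y_m = 164.73 − y_svg.

Shape 1 is a rectangle drawn with `<path>`. Its stroke #ff0000 means engrave at S283, F3564. After flipping Y the toolpath is (71.31,107.52) → (100.07,107.52) → (100.07,85.66) → (71.31,85.66) → (71.31,107.52), returning to the start.

Shape 2 is a closed polygon drawn with `<path>`. Its stroke #ff0000 means engrave at S283, F3564. After flipping Y the toolpath is (36.34,153.15) → (72.86,119.36) → (220.73,42.94) → (25.07,127.98) → (45.75,51.93) → (36.34,153.15), returning to the start.

Shape 3 is a rectangle drawn with `<path>`. Its stroke #ff00ff means cut at S847, F869. After flipping Y the toolpath is (59.79,155.89) → (169.99,155.89) → (169.99,92.29) → (59.79,92.29) → (59.79,155.89), returning to the start.

; LightBurn 1.4.05
; GRBL device profile, absolute coords
G21
G90
G0 X71.31 Y107.52
M3 S283
G1 X100.07 Y107.52 F3564
G1 X100.07 Y85.66
G1 X71.31 Y85.66
G1 X71.31 Y107.52
M5
G0 X36.34 Y153.15
M3 S283
G1 X72.86 Y119.36 F3564
G1 X220.73 Y42.94
G1 X25.07 Y127.98
G1 X45.75 Y51.93
G1 X36.34 Y153.15
M5
G0 X59.79 Y155.89
M3 S847
G1 X169.99 Y155.89 F869
G1 X169.99 Y92.29
G1 X59.79 Y92.29
G1 X59.79 Y155.89
M5
G0 X0.00 Y0.00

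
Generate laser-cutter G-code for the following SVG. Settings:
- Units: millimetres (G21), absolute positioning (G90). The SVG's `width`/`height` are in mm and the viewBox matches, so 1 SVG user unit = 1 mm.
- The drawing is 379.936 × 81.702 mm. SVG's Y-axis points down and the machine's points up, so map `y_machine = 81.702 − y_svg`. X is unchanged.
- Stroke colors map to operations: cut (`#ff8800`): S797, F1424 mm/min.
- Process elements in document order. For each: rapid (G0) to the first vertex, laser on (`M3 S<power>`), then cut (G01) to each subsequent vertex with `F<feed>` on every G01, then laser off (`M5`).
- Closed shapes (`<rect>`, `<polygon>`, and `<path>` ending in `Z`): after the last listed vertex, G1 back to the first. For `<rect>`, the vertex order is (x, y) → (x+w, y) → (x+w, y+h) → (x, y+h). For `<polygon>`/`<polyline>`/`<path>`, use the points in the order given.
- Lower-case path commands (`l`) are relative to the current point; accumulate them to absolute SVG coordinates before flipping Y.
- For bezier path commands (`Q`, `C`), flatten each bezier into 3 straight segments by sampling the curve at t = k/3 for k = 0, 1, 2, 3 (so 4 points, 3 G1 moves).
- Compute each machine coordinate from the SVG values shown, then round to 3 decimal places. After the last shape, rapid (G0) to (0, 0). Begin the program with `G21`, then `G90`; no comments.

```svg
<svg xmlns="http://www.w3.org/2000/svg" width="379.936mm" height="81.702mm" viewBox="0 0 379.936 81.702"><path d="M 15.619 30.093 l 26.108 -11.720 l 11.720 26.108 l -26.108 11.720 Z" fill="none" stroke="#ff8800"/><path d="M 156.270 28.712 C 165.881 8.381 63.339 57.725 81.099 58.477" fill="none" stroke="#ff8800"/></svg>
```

Since the viewBox matches the mm dimensions, user units are millimetres directly. The only transform is the Y-flip y_m = 81.702 − y_svg.

Shape 1 is a regular polygon drawn with `<path>`. Its stroke #ff8800 means cut at S797, F1424. After flipping Y the toolpath is (15.619,51.609) → (41.727,63.329) → (53.447,37.221) → (27.339,25.501) → (15.619,51.609), returning to the start.

Shape 2 is a cubic bezier drawn with `<path>`. Its stroke #ff8800 means cut at S797, F1424. After flipping Y the toolpath is (156.270,52.990) → (137.106,54.476) → (94.830,35.794) → (81.099,23.225).

G21
G90
G0 X15.619 Y51.609
M3 S797
G01 X41.727 Y63.329 F1424
G01 X53.447 Y37.221 F1424
G01 X27.339 Y25.501 F1424
G01 X15.619 Y51.609 F1424
M5
G0 X156.270 Y52.990
M3 S797
G01 X137.106 Y54.476 F1424
G01 X94.830 Y35.794 F1424
G01 X81.099 Y23.225 F1424
M5
G0 X0.000 Y0.000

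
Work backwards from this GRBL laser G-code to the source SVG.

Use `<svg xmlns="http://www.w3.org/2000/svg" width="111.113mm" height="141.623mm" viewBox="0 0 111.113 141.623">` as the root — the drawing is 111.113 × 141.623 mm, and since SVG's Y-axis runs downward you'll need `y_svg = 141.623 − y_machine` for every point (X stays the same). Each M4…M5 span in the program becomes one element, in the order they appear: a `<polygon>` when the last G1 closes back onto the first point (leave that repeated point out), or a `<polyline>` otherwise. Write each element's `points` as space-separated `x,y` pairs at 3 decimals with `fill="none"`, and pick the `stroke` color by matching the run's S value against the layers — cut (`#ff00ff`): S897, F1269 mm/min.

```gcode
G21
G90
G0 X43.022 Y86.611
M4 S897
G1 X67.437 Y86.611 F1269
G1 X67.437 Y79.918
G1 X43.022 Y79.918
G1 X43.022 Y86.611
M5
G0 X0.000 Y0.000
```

Each laser-on run becomes one SVG element. Flip Y back into SVG space with y_svg = 141.623 − y_machine. Every run uses S897, so all elements get stroke `#ff00ff` (cut).

Run 1: The run returns to its start, so emit a `<polygon>` with points (Y-flipped): 43.022,55.012 67.437,55.012 67.437,61.705 43.022,61.705.

<svg xmlns="http://www.w3.org/2000/svg" width="111.113mm" height="141.623mm" viewBox="0 0 111.113 141.623">
  <polygon points="43.022,55.012 67.437,55.012 67.437,61.705 43.022,61.705" fill="none" stroke="#ff00ff"/>
</svg>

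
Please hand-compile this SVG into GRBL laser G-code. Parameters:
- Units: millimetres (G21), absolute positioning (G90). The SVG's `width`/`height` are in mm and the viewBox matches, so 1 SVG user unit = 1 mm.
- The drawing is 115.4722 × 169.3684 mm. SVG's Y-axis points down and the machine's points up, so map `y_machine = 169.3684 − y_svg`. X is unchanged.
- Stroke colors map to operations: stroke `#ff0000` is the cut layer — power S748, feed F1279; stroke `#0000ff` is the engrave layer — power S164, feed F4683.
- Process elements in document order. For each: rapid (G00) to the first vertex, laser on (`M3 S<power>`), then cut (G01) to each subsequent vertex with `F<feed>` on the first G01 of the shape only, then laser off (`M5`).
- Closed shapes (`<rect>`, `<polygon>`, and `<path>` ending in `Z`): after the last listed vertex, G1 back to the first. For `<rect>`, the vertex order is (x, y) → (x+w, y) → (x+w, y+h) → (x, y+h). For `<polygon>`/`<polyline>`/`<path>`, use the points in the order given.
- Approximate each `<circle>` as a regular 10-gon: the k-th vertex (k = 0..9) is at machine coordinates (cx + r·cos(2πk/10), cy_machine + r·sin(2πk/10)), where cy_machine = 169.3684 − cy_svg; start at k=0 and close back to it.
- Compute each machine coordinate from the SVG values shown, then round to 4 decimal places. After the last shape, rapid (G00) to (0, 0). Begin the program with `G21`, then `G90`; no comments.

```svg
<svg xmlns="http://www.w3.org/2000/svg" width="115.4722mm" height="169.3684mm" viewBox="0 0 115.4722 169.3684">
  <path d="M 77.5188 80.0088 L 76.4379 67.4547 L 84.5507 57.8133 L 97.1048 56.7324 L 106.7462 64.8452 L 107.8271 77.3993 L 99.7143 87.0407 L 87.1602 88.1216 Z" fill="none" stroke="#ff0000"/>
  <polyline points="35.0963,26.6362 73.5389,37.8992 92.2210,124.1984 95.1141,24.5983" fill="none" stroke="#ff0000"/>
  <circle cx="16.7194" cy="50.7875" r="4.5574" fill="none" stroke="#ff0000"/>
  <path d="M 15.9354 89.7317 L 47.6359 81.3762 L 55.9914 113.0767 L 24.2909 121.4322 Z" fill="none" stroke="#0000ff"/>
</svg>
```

viewBox `0 0 115.4722 169.3684` with mm width/height → 1 unit = 1 mm. Flip: y_m = 169.3684 − y_svg.

**Shape 1** — `<path>` regular polygon, stroke `#ff0000` → cut (S748, F1279). Machine vertices: (77.5188,89.3596) → (76.4379,101.9137) → (84.5507,111.5551) → (97.1048,112.6360) → (106.7462,104.5232) → (107.8271,91.9691) → (99.7143,82.3277) → (87.1602,81.2468) → (77.5188,89.3596). Closed: final G1 returns to the first vertex.

**Shape 2** — `<polyline>` open polyline, stroke `#ff0000` → cut (S748, F1279). Machine vertices: (35.0963,142.7322) → (73.5389,131.4692) → (92.2210,45.1700) → (95.1141,144.7701). Open path.

**Shape 3** — `<circle>` circle, stroke `#ff0000` → cut (S748, F1279). Machine vertices: (21.2768,118.5809) → (20.4064,121.2597) → (18.1277,122.9152) → (15.3111,122.9152) → (13.0324,121.2597) → (12.1620,118.5809) → (13.0324,115.9021) → (15.3111,114.2466) → (18.1277,114.2466) → (20.4064,115.9021) → (21.2768,118.5809). Closed: final G1 returns to the first vertex.

**Shape 4** — `<path>` regular polygon, stroke `#0000ff` → engrave (S164, F4683). Machine vertices: (15.9354,79.6367) → (47.6359,87.9922) → (55.9914,56.2917) → (24.2909,47.9362) → (15.9354,79.6367). Closed: final G1 returns to the first vertex.

G21
G90
G00 X77.5188 Y89.3596
M3 S748
G01 X76.4379 Y101.9137 F1279
G01 X84.5507 Y111.5551
G01 X97.1048 Y112.6360
G01 X106.7462 Y104.5232
G01 X107.8271 Y91.9691
G01 X99.7143 Y82.3277
G01 X87.1602 Y81.2468
G01 X77.5188 Y89.3596
M5
G00 X35.0963 Y142.7322
M3 S748
G01 X73.5389 Y131.4692 F1279
G01 X92.2210 Y45.1700
G01 X95.1141 Y144.7701
M5
G00 X21.2768 Y118.5809
M3 S748
G01 X20.4064 Y121.2597 F1279
G01 X18.1277 Y122.9152
G01 X15.3111 Y122.9152
G01 X13.0324 Y121.2597
G01 X12.1620 Y118.5809
G01 X13.0324 Y115.9021
G01 X15.3111 Y114.2466
G01 X18.1277 Y114.2466
G01 X20.4064 Y115.9021
G01 X21.2768 Y118.5809
M5
G00 X15.9354 Y79.6367
M3 S164
G01 X47.6359 Y87.9922 F4683
G01 X55.9914 Y56.2917
G01 X24.2909 Y47.9362
G01 X15.9354 Y79.6367
M5
G00 X0.0000 Y0.0000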